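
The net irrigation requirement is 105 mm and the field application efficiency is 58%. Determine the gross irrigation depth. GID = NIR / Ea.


Ea = 58% = 0.58
GID = NIR / Ea = 105 / 0.58 = 181.0345 mm

181.0345 mm


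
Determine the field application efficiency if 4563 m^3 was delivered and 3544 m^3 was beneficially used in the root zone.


Ea = V_root / V_field * 100 = 3544 / 4563 * 100 = 77.6682%

77.6682 %


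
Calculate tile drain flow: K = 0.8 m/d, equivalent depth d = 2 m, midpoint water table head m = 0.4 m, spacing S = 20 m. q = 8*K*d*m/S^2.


q = 8*K*d*m/S^2
q = 8*0.8*2*0.4/20^2
q = 5.1200 / 400

0.0128 m/d


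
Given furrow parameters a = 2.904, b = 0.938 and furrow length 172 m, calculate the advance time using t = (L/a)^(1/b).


t = (L/a)^(1/b)
t = (172/2.904)^(1/0.938)
t = 59.228650^(1/0.938)

77.5698 min


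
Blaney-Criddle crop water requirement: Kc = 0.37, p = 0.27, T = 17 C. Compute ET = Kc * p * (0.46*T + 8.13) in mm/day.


ET = Kc * p * (0.46*T + 8.13)
ET = 0.37 * 0.27 * (0.46*17 + 8.13)
ET = 0.37 * 0.27 * 15.9500

1.5934 mm/day


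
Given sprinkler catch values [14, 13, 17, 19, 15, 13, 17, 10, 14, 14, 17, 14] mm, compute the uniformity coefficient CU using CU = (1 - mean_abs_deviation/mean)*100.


mean = 14.750000 mm
MAD = 1.875000 mm
CU = (1 - 1.875000/14.750000)*100

87.2881 %


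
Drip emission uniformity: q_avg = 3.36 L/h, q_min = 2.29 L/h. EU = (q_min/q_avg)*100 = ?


EU = (q_min/q_avg)*100 = (2.29/3.36)*100 = 68.1548%

68.1548 %


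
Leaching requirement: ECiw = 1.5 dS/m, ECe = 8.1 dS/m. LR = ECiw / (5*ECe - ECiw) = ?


LR = ECiw / (5*ECe - ECiw)
LR = 1.5 / (5*8.1 - 1.5)
LR = 1.5 / 39.0000

0.0385


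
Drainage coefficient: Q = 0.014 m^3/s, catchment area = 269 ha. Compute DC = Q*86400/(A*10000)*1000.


DC = Q * 86400 / (A * 10000) * 1000
DC = 0.014 * 86400 / (269 * 10000) * 1000
DC = 1209600.0000 / 2690000

0.4497 mm/day


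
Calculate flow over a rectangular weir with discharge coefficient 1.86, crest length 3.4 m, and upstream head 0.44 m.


Q = C * L * H^(3/2) = 1.86 * 3.4 * 0.44^1.5 = 1.86 * 3.4 * 0.291863

1.8457 m^3/s


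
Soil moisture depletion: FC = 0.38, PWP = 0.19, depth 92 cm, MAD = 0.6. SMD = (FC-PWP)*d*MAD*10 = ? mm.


SMD = (FC - PWP) * d * MAD * 10
SMD = (0.38 - 0.19) * 92 * 0.6 * 10
SMD = 0.1900 * 92 * 0.6 * 10

104.8800 mm


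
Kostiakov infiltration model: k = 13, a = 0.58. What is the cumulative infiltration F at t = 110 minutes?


F = k * t^a = 13 * 110^0.58
F = 13 * 15.275933

198.5871 mm


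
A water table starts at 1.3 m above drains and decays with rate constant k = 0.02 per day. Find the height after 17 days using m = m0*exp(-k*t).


m = m0 * exp(-k*t)
m = 1.3 * exp(-0.02 * 17)
m = 1.3 * exp(-0.3400)

0.9253 m


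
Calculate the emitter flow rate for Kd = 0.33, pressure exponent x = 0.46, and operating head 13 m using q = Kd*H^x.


q = Kd * H^x = 0.33 * 13^0.46 = 0.33 * 3.253973

1.0738 L/h


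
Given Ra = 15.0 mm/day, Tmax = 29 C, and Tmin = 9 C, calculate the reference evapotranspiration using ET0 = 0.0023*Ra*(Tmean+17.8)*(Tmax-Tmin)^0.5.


Tmean = (Tmax + Tmin)/2 = (29 + 9)/2 = 19.0
ET0 = 0.0023 * 15.0 * (19.0 + 17.8) * sqrt(29 - 9)
ET0 = 0.0023 * 15.0 * 36.8 * 4.472136

5.6778 mm/day


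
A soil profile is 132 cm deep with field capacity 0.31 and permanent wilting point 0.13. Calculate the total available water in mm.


AWC = (FC - PWP) * d * 10
AWC = (0.31 - 0.13) * 132 * 10
AWC = 0.1800 * 132 * 10

237.6000 mm


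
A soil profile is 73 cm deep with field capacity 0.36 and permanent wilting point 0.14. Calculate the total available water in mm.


AWC = (FC - PWP) * d * 10
AWC = (0.36 - 0.14) * 73 * 10
AWC = 0.2200 * 73 * 10

160.6000 mm


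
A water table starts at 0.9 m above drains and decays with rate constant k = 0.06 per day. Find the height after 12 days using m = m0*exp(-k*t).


m = m0 * exp(-k*t)
m = 0.9 * exp(-0.06 * 12)
m = 0.9 * exp(-0.7200)

0.4381 m


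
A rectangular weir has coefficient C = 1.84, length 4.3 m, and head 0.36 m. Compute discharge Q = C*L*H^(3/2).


Q = C * L * H^(3/2) = 1.84 * 4.3 * 0.36^1.5 = 1.84 * 4.3 * 0.216000

1.7090 m^3/s


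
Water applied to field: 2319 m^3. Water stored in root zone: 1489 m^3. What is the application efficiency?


Ea = V_root / V_field * 100 = 1489 / 2319 * 100 = 64.2087%

64.2087 %


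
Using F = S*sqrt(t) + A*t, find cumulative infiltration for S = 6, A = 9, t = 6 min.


F = S*sqrt(t) + A*t
F = 6*sqrt(6) + 9*6
F = 6*2.449490 + 54

68.6969 mm


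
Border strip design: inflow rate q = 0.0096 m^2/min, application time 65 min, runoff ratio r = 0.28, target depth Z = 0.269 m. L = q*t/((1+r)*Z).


L = q*t/((1+r)*Z)
L = 0.0096*65/((1+0.28)*0.269)
L = 0.624/0.34432

1.8123 m


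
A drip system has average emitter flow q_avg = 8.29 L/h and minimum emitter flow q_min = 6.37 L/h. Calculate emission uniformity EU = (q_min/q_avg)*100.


EU = (q_min/q_avg)*100 = (6.37/8.29)*100 = 76.8396%

76.8396 %


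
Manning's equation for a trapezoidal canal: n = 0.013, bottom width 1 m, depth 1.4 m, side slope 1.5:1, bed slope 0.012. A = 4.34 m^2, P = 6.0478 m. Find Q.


R = A/P = 4.34/6.0478 = 0.717616
Q = (1/0.013) * 4.34 * 0.717616^(2/3) * 0.012^0.5

29.3133 m^3/s


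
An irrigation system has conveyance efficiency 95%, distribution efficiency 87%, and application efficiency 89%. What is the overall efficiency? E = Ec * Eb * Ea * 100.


Ec = 0.95, Eb = 0.87, Ea = 0.89
E = 0.95 * 0.87 * 0.89 * 100 = 73.5585%

73.5585 %


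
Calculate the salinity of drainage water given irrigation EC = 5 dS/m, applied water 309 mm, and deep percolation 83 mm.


EC_dw = EC_iw * D_iw / D_dw
EC_dw = 5 * 309 / 83
EC_dw = 1545 / 83

18.6145 dS/m


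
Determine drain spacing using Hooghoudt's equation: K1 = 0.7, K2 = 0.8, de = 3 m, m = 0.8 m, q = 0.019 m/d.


S^2 = 8*K2*de*m/q + 4*K1*m^2/q
S^2 = 8*0.8*3*0.8/0.019 + 4*0.7*0.8^2/0.019
S = sqrt(902.7368)

30.0456 m


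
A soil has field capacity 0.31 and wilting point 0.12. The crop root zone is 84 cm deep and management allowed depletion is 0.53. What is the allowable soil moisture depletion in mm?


SMD = (FC - PWP) * d * MAD * 10
SMD = (0.31 - 0.12) * 84 * 0.53 * 10
SMD = 0.1900 * 84 * 0.53 * 10

84.5880 mm


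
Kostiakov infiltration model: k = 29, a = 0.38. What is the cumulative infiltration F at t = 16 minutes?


F = k * t^a = 29 * 16^0.38
F = 29 * 2.867910

83.1694 mm


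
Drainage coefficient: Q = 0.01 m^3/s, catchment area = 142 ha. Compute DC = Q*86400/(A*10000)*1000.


DC = Q * 86400 / (A * 10000) * 1000
DC = 0.01 * 86400 / (142 * 10000) * 1000
DC = 864000.0000 / 1420000

0.6085 mm/day


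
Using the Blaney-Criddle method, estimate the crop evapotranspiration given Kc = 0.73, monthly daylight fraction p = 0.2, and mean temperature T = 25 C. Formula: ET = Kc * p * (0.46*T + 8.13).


ET = Kc * p * (0.46*T + 8.13)
ET = 0.73 * 0.2 * (0.46*25 + 8.13)
ET = 0.73 * 0.2 * 19.6300

2.8660 mm/day


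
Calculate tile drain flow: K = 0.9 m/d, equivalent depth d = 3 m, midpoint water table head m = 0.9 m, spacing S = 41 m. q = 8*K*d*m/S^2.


q = 8*K*d*m/S^2
q = 8*0.9*3*0.9/41^2
q = 19.4400 / 1681

0.0116 m/d


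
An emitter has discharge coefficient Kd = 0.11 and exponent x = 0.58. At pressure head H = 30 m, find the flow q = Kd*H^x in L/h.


q = Kd * H^x = 0.11 * 30^0.58 = 0.11 * 7.190024

0.7909 L/h


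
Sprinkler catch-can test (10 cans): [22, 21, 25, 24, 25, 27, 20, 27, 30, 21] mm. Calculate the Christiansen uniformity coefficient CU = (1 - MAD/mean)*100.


mean = 24.200000 mm
MAD = 2.600000 mm
CU = (1 - 2.600000/24.200000)*100

89.2562 %


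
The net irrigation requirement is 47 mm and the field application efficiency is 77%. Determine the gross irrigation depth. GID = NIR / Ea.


Ea = 77% = 0.77
GID = NIR / Ea = 47 / 0.77 = 61.0390 mm

61.0390 mm


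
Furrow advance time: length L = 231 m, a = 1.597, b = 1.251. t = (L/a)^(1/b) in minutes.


t = (L/a)^(1/b)
t = (231/1.597)^(1/1.251)
t = 144.646212^(1/1.251)

53.3168 min


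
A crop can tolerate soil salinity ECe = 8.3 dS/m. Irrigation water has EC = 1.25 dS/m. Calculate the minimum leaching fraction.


LR = ECiw / (5*ECe - ECiw)
LR = 1.25 / (5*8.3 - 1.25)
LR = 1.25 / 40.2500

0.0311


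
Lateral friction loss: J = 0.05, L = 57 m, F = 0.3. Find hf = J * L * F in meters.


hf = J * L * F = 0.05 * 57 * 0.3 = 0.8550 m

0.8550 m


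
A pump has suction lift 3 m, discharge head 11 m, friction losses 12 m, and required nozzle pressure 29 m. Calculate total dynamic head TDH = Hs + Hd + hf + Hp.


TDH = Hs + Hd + hf + Hp = 3 + 11 + 12 + 29 = 55

55 m


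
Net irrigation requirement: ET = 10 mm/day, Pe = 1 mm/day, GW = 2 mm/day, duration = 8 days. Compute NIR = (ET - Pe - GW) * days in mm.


Daily deficit = ET - Pe - GW = 10 - 1 - 2 = 7 mm/day
NIR = 7 * 8 = 56 mm

56.0000 mm


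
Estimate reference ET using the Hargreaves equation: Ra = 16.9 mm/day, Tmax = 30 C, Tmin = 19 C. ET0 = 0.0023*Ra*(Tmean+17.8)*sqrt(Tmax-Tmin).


Tmean = (Tmax + Tmin)/2 = (30 + 19)/2 = 24.5
ET0 = 0.0023 * 16.9 * (24.5 + 17.8) * sqrt(30 - 19)
ET0 = 0.0023 * 16.9 * 42.3 * 3.316625

5.4532 mm/day


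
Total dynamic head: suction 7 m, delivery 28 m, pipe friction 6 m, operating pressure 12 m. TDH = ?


TDH = Hs + Hd + hf + Hp = 7 + 28 + 6 + 12 = 53

53 m


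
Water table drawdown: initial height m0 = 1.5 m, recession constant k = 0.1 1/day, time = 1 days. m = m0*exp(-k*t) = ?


m = m0 * exp(-k*t)
m = 1.5 * exp(-0.1 * 1)
m = 1.5 * exp(-0.1000)

1.3573 m


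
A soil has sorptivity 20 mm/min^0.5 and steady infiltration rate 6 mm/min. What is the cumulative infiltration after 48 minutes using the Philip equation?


F = S*sqrt(t) + A*t
F = 20*sqrt(48) + 6*48
F = 20*6.928203 + 288

426.5641 mm


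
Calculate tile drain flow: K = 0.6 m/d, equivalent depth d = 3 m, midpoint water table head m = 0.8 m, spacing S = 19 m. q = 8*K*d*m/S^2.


q = 8*K*d*m/S^2
q = 8*0.6*3*0.8/19^2
q = 11.5200 / 361

0.0319 m/d


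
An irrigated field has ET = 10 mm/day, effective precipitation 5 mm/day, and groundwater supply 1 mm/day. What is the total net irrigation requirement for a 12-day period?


Daily deficit = ET - Pe - GW = 10 - 5 - 1 = 4 mm/day
NIR = 4 * 12 = 48 mm

48.0000 mm


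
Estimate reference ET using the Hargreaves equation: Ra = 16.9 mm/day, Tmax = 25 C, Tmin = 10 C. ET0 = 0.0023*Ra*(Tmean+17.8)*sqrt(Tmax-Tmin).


Tmean = (Tmax + Tmin)/2 = (25 + 10)/2 = 17.5
ET0 = 0.0023 * 16.9 * (17.5 + 17.8) * sqrt(25 - 10)
ET0 = 0.0023 * 16.9 * 35.3 * 3.872983

5.3142 mm/day


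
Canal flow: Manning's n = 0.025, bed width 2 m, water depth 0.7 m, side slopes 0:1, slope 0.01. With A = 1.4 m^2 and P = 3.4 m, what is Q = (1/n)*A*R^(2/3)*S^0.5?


R = A/P = 1.4/3.4 = 0.411765
Q = (1/0.025) * 1.4 * 0.411765^(2/3) * 0.01^0.5

3.0995 m^3/s


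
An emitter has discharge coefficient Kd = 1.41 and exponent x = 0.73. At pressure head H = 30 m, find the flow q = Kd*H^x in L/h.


q = Kd * H^x = 1.41 * 30^0.73 = 1.41 * 11.975634

16.8856 L/h


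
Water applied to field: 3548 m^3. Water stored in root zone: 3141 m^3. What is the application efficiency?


Ea = V_root / V_field * 100 = 3141 / 3548 * 100 = 88.5287%

88.5287 %


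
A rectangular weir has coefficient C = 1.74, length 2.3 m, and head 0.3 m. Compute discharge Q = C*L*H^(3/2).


Q = C * L * H^(3/2) = 1.74 * 2.3 * 0.3^1.5 = 1.74 * 2.3 * 0.164317

0.6576 m^3/s


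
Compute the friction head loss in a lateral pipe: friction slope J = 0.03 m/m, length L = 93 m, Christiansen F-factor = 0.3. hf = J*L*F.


hf = J * L * F = 0.03 * 93 * 0.3 = 0.8370 m

0.8370 m


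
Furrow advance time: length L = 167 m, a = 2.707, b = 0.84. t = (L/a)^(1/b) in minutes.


t = (L/a)^(1/b)
t = (167/2.707)^(1/0.84)
t = 61.691910^(1/0.84)

135.2770 min


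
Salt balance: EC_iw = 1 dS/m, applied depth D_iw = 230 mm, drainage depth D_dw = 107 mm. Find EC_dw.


EC_dw = EC_iw * D_iw / D_dw
EC_dw = 1 * 230 / 107
EC_dw = 230 / 107

2.1495 dS/m


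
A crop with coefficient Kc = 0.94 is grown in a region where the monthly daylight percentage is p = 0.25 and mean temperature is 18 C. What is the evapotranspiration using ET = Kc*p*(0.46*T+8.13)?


ET = Kc * p * (0.46*T + 8.13)
ET = 0.94 * 0.25 * (0.46*18 + 8.13)
ET = 0.94 * 0.25 * 16.4100

3.8564 mm/day


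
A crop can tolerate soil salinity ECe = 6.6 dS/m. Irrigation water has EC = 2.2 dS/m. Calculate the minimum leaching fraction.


LR = ECiw / (5*ECe - ECiw)
LR = 2.2 / (5*6.6 - 2.2)
LR = 2.2 / 30.8000

0.0714


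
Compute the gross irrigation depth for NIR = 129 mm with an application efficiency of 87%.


Ea = 87% = 0.87
GID = NIR / Ea = 129 / 0.87 = 148.2759 mm

148.2759 mm


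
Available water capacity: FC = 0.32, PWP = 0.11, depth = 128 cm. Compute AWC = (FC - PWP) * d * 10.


AWC = (FC - PWP) * d * 10
AWC = (0.32 - 0.11) * 128 * 10
AWC = 0.2100 * 128 * 10

268.8000 mm


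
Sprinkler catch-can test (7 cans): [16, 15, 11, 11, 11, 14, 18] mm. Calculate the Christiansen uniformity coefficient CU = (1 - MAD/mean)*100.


mean = 13.714286 mm
MAD = 2.326531 mm
CU = (1 - 2.326531/13.714286)*100

83.0357 %


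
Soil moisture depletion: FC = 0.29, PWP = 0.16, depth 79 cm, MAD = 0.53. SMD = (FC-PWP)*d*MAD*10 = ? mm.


SMD = (FC - PWP) * d * MAD * 10
SMD = (0.29 - 0.16) * 79 * 0.53 * 10
SMD = 0.1300 * 79 * 0.53 * 10

54.4310 mm


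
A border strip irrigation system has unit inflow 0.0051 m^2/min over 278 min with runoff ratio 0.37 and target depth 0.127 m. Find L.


L = q*t/((1+r)*Z)
L = 0.0051*278/((1+0.37)*0.127)
L = 1.4178/0.17399

8.1487 m


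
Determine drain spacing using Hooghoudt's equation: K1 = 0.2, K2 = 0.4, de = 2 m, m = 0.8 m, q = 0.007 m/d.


S^2 = 8*K2*de*m/q + 4*K1*m^2/q
S^2 = 8*0.4*2*0.8/0.007 + 4*0.2*0.8^2/0.007
S = sqrt(804.5714)

28.3650 m


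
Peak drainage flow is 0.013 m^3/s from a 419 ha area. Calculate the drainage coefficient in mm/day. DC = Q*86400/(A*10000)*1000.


DC = Q * 86400 / (A * 10000) * 1000
DC = 0.013 * 86400 / (419 * 10000) * 1000
DC = 1123200.0000 / 4190000

0.2681 mm/day


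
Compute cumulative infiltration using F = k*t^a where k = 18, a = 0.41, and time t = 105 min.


F = k * t^a = 18 * 105^0.41
F = 18 * 6.740430

121.3277 mm


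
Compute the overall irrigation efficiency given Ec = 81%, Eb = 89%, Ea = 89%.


Ec = 0.81, Eb = 0.89, Ea = 0.89
E = 0.81 * 0.89 * 0.89 * 100 = 64.1601%

64.1601 %


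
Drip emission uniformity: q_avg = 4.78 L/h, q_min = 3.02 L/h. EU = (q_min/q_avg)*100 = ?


EU = (q_min/q_avg)*100 = (3.02/4.78)*100 = 63.1799%

63.1799 %


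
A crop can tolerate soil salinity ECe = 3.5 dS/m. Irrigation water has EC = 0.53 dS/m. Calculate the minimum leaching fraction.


LR = ECiw / (5*ECe - ECiw)
LR = 0.53 / (5*3.5 - 0.53)
LR = 0.53 / 16.9700

0.0312


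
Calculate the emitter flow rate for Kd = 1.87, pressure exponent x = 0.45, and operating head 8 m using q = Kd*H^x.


q = Kd * H^x = 1.87 * 8^0.45 = 1.87 * 2.549121

4.7669 L/h


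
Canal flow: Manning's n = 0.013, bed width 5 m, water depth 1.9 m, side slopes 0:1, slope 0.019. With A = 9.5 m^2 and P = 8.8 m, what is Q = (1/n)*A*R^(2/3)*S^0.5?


R = A/P = 9.5/8.8 = 1.079545
Q = (1/0.013) * 9.5 * 1.079545^(2/3) * 0.019^0.5

106.0029 m^3/s


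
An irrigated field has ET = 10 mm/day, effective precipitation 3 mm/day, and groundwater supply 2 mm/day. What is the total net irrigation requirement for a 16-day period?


Daily deficit = ET - Pe - GW = 10 - 3 - 2 = 5 mm/day
NIR = 5 * 16 = 80 mm

80.0000 mm


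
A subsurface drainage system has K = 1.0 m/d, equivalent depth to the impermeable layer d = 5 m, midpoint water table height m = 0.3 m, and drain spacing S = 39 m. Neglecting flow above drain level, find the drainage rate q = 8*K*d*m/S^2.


q = 8*K*d*m/S^2
q = 8*1.0*5*0.3/39^2
q = 12.0000 / 1521

0.0079 m/d


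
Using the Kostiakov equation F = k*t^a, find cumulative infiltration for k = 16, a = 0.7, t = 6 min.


F = k * t^a = 16 * 6^0.7
F = 16 * 3.505144

56.0823 mm


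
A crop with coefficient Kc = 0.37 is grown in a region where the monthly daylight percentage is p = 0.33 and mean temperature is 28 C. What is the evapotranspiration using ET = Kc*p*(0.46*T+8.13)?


ET = Kc * p * (0.46*T + 8.13)
ET = 0.37 * 0.33 * (0.46*28 + 8.13)
ET = 0.37 * 0.33 * 21.0100

2.5653 mm/day


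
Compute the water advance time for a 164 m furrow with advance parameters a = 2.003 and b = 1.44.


t = (L/a)^(1/b)
t = (164/2.003)^(1/1.44)
t = 81.877184^(1/1.44)

21.3101 min


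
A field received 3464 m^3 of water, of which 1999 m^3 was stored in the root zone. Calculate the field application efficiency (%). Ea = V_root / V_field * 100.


Ea = V_root / V_field * 100 = 1999 / 3464 * 100 = 57.7079%

57.7079 %


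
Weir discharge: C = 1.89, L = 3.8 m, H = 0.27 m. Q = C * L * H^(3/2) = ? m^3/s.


Q = C * L * H^(3/2) = 1.89 * 3.8 * 0.27^1.5 = 1.89 * 3.8 * 0.140296

1.0076 m^3/s


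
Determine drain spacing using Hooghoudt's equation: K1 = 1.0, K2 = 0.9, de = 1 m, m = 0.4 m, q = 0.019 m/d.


S^2 = 8*K2*de*m/q + 4*K1*m^2/q
S^2 = 8*0.9*1*0.4/0.019 + 4*1.0*0.4^2/0.019
S = sqrt(185.2632)

13.6111 m


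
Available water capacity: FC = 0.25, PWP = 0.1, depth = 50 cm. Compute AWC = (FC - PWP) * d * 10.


AWC = (FC - PWP) * d * 10
AWC = (0.25 - 0.1) * 50 * 10
AWC = 0.1500 * 50 * 10

75.0000 mm


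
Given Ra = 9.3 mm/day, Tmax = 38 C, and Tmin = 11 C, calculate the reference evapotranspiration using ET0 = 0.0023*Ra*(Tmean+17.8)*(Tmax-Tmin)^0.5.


Tmean = (Tmax + Tmin)/2 = (38 + 11)/2 = 24.5
ET0 = 0.0023 * 9.3 * (24.5 + 17.8) * sqrt(38 - 11)
ET0 = 0.0023 * 9.3 * 42.3 * 5.196152

4.7015 mm/day


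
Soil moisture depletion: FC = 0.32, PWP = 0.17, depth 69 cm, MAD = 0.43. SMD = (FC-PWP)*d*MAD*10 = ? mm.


SMD = (FC - PWP) * d * MAD * 10
SMD = (0.32 - 0.17) * 69 * 0.43 * 10
SMD = 0.1500 * 69 * 0.43 * 10

44.5050 mm


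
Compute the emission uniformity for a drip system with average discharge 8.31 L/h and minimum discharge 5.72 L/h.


EU = (q_min/q_avg)*100 = (5.72/8.31)*100 = 68.8327%

68.8327 %


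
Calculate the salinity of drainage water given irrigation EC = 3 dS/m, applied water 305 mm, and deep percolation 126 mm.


EC_dw = EC_iw * D_iw / D_dw
EC_dw = 3 * 305 / 126
EC_dw = 915 / 126

7.2619 dS/m


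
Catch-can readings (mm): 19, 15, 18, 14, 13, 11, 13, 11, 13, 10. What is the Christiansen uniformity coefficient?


mean = 13.700000 mm
MAD = 2.240000 mm
CU = (1 - 2.240000/13.700000)*100

83.6496 %


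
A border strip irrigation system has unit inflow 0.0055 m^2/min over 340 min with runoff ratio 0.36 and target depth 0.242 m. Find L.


L = q*t/((1+r)*Z)
L = 0.0055*340/((1+0.36)*0.242)
L = 1.87/0.32912

5.6818 m


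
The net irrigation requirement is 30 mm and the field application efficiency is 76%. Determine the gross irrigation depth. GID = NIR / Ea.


Ea = 76% = 0.76
GID = NIR / Ea = 30 / 0.76 = 39.4737 mm

39.4737 mm


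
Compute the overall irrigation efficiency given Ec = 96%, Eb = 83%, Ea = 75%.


Ec = 0.96, Eb = 0.83, Ea = 0.75
E = 0.96 * 0.83 * 0.75 * 100 = 59.7600%

59.7600 %


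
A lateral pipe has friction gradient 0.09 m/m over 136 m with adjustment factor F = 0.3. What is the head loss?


hf = J * L * F = 0.09 * 136 * 0.3 = 3.6720 m

3.6720 m


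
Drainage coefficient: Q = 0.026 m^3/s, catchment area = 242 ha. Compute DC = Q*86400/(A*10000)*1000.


DC = Q * 86400 / (A * 10000) * 1000
DC = 0.026 * 86400 / (242 * 10000) * 1000
DC = 2246400.0000 / 2420000

0.9283 mm/day


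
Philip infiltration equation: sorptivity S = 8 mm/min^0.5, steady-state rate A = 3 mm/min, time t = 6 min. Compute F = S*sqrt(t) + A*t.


F = S*sqrt(t) + A*t
F = 8*sqrt(6) + 3*6
F = 8*2.449490 + 18

37.5959 mm


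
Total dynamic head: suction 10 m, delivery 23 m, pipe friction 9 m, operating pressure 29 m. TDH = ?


TDH = Hs + Hd + hf + Hp = 10 + 23 + 9 + 29 = 71

71 m


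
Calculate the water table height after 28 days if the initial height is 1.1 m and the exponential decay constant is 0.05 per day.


m = m0 * exp(-k*t)
m = 1.1 * exp(-0.05 * 28)
m = 1.1 * exp(-1.4000)

0.2713 m


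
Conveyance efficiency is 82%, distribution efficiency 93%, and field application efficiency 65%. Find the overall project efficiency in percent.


Ec = 0.82, Eb = 0.93, Ea = 0.65
E = 0.82 * 0.93 * 0.65 * 100 = 49.5690%

49.5690 %


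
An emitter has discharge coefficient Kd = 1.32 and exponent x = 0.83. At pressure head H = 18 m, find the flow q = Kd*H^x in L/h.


q = Kd * H^x = 1.32 * 18^0.83 = 1.32 * 11.012253

14.5362 L/h


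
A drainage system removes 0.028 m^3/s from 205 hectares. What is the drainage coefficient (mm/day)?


DC = Q * 86400 / (A * 10000) * 1000
DC = 0.028 * 86400 / (205 * 10000) * 1000
DC = 2419200.0000 / 2050000

1.1801 mm/day


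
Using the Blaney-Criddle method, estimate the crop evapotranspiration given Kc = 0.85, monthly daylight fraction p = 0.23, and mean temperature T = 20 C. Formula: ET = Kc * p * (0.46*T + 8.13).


ET = Kc * p * (0.46*T + 8.13)
ET = 0.85 * 0.23 * (0.46*20 + 8.13)
ET = 0.85 * 0.23 * 17.3300

3.3880 mm/day


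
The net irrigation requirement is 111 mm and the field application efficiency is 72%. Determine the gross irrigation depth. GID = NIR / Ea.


Ea = 72% = 0.72
GID = NIR / Ea = 111 / 0.72 = 154.1667 mm

154.1667 mm


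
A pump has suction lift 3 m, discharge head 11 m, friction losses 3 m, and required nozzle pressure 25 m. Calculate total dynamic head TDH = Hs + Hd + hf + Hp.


TDH = Hs + Hd + hf + Hp = 3 + 11 + 3 + 25 = 42

42 m


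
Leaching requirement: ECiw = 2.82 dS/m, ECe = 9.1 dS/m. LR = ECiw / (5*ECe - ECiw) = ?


LR = ECiw / (5*ECe - ECiw)
LR = 2.82 / (5*9.1 - 2.82)
LR = 2.82 / 42.6800

0.0661


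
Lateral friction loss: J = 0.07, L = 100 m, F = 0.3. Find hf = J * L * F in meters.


hf = J * L * F = 0.07 * 100 * 0.3 = 2.1000 m

2.1000 m


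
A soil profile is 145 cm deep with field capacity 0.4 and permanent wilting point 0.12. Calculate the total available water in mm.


AWC = (FC - PWP) * d * 10
AWC = (0.4 - 0.12) * 145 * 10
AWC = 0.2800 * 145 * 10

406.0000 mm


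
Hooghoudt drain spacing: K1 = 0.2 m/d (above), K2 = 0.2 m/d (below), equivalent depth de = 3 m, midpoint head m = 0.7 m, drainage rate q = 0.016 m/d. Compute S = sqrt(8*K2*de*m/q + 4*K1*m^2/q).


S^2 = 8*K2*de*m/q + 4*K1*m^2/q
S^2 = 8*0.2*3*0.7/0.016 + 4*0.2*0.7^2/0.016
S = sqrt(234.5000)

15.3134 m


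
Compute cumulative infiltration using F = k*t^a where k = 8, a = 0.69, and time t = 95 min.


F = k * t^a = 8 * 95^0.69
F = 8 * 23.154174

185.2334 mm


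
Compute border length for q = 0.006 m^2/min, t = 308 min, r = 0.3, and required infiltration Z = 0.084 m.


L = q*t/((1+r)*Z)
L = 0.006*308/((1+0.3)*0.084)
L = 1.848/0.1092

16.9231 m


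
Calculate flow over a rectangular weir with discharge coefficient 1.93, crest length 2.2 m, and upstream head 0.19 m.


Q = C * L * H^(3/2) = 1.93 * 2.2 * 0.19^1.5 = 1.93 * 2.2 * 0.082819

0.3516 m^3/s


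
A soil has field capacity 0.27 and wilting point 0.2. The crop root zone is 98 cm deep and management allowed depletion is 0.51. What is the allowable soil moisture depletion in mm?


SMD = (FC - PWP) * d * MAD * 10
SMD = (0.27 - 0.2) * 98 * 0.51 * 10
SMD = 0.0700 * 98 * 0.51 * 10

34.9860 mm


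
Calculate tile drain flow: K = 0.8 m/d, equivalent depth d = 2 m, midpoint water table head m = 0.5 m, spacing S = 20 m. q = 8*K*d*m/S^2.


q = 8*K*d*m/S^2
q = 8*0.8*2*0.5/20^2
q = 6.4000 / 400

0.0160 m/d


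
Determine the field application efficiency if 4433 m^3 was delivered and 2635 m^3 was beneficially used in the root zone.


Ea = V_root / V_field * 100 = 2635 / 4433 * 100 = 59.4406%

59.4406 %


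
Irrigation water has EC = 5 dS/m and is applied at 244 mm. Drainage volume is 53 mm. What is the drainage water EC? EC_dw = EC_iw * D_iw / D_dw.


EC_dw = EC_iw * D_iw / D_dw
EC_dw = 5 * 244 / 53
EC_dw = 1220 / 53

23.0189 dS/m


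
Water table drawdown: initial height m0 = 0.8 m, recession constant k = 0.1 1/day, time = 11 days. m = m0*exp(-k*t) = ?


m = m0 * exp(-k*t)
m = 0.8 * exp(-0.1 * 11)
m = 0.8 * exp(-1.1000)

0.2663 m


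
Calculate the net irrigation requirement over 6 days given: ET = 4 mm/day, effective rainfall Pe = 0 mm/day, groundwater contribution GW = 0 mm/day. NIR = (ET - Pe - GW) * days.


Daily deficit = ET - Pe - GW = 4 - 0 - 0 = 4 mm/day
NIR = 4 * 6 = 24 mm

24.0000 mm


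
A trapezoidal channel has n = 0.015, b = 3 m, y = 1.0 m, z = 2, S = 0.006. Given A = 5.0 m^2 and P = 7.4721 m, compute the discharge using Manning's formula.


R = A/P = 5.0/7.4721 = 0.669156
Q = (1/0.015) * 5.0 * 0.669156^(2/3) * 0.006^0.5

19.7533 m^3/s


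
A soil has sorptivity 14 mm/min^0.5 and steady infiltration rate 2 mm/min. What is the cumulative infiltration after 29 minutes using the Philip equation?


F = S*sqrt(t) + A*t
F = 14*sqrt(29) + 2*29
F = 14*5.385165 + 58

133.3923 mm


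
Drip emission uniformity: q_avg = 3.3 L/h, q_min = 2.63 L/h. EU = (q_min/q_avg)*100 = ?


EU = (q_min/q_avg)*100 = (2.63/3.3)*100 = 79.6970%

79.6970 %


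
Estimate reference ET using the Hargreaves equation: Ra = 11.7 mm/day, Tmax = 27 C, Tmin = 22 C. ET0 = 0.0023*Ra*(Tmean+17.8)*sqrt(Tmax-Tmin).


Tmean = (Tmax + Tmin)/2 = (27 + 22)/2 = 24.5
ET0 = 0.0023 * 11.7 * (24.5 + 17.8) * sqrt(27 - 22)
ET0 = 0.0023 * 11.7 * 42.3 * 2.236068

2.5453 mm/day


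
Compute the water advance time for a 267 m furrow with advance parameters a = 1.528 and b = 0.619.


t = (L/a)^(1/b)
t = (267/1.528)^(1/0.619)
t = 174.738220^(1/0.619)

4193.7022 min


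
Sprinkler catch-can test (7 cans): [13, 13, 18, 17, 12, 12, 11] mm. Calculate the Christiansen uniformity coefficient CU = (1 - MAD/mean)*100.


mean = 13.714286 mm
MAD = 2.163265 mm
CU = (1 - 2.163265/13.714286)*100

84.2262 %


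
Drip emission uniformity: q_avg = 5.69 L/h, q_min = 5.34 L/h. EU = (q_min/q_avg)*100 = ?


EU = (q_min/q_avg)*100 = (5.34/5.69)*100 = 93.8489%

93.8489 %


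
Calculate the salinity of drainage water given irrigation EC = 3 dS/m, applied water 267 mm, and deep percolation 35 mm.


EC_dw = EC_iw * D_iw / D_dw
EC_dw = 3 * 267 / 35
EC_dw = 801 / 35

22.8857 dS/m


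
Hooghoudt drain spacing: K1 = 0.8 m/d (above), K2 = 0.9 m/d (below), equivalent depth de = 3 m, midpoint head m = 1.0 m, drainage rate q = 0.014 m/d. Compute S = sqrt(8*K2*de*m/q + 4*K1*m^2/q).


S^2 = 8*K2*de*m/q + 4*K1*m^2/q
S^2 = 8*0.9*3*1.0/0.014 + 4*0.8*1.0^2/0.014
S = sqrt(1771.4286)

42.0883 m


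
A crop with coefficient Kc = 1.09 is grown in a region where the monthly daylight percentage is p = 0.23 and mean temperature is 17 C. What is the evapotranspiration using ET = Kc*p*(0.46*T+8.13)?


ET = Kc * p * (0.46*T + 8.13)
ET = 1.09 * 0.23 * (0.46*17 + 8.13)
ET = 1.09 * 0.23 * 15.9500

3.9987 mm/day


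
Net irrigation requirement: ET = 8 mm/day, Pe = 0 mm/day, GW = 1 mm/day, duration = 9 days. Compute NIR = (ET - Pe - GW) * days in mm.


Daily deficit = ET - Pe - GW = 8 - 0 - 1 = 7 mm/day
NIR = 7 * 9 = 63 mm

63.0000 mm


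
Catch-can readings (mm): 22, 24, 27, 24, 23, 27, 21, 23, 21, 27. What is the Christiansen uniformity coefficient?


mean = 23.900000 mm
MAD = 1.900000 mm
CU = (1 - 1.900000/23.900000)*100

92.0502 %


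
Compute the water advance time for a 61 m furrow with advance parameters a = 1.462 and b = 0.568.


t = (L/a)^(1/b)
t = (61/1.462)^(1/0.568)
t = 41.723666^(1/0.568)

712.5019 min


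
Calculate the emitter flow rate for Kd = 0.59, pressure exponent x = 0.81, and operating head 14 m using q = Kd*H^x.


q = Kd * H^x = 0.59 * 14^0.81 = 0.59 * 8.479372

5.0028 L/h


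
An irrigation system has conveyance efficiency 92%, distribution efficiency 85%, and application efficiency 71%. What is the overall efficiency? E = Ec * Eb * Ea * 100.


Ec = 0.92, Eb = 0.85, Ea = 0.71
E = 0.92 * 0.85 * 0.71 * 100 = 55.5220%

55.5220 %


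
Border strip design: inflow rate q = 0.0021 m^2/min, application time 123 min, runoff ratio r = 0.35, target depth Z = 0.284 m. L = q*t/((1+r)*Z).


L = q*t/((1+r)*Z)
L = 0.0021*123/((1+0.35)*0.284)
L = 0.2583/0.3834

0.6737 m


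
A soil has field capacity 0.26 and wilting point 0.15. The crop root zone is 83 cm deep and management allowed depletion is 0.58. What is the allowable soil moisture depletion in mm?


SMD = (FC - PWP) * d * MAD * 10
SMD = (0.26 - 0.15) * 83 * 0.58 * 10
SMD = 0.1100 * 83 * 0.58 * 10

52.9540 mm


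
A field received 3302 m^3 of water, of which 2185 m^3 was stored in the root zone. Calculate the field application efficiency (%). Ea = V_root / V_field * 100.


Ea = V_root / V_field * 100 = 2185 / 3302 * 100 = 66.1720%

66.1720 %


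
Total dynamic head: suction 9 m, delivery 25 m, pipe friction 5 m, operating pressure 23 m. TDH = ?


TDH = Hs + Hd + hf + Hp = 9 + 25 + 5 + 23 = 62

62 m


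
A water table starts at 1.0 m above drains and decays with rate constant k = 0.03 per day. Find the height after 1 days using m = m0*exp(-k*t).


m = m0 * exp(-k*t)
m = 1.0 * exp(-0.03 * 1)
m = 1.0 * exp(-0.0300)

0.9704 m


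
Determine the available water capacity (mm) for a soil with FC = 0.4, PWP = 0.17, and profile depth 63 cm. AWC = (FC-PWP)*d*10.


AWC = (FC - PWP) * d * 10
AWC = (0.4 - 0.17) * 63 * 10
AWC = 0.2300 * 63 * 10

144.9000 mm


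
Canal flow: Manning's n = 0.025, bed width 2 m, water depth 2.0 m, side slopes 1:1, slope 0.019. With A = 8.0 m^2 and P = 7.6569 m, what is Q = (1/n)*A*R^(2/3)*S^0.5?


R = A/P = 8.0/7.6569 = 1.044809
Q = (1/0.025) * 8.0 * 1.044809^(2/3) * 0.019^0.5

45.4170 m^3/s


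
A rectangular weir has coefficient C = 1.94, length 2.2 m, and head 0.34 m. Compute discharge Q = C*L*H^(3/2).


Q = C * L * H^(3/2) = 1.94 * 2.2 * 0.34^1.5 = 1.94 * 2.2 * 0.198252

0.8461 m^3/s


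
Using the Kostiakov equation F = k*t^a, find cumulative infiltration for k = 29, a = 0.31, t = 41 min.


F = k * t^a = 29 * 41^0.31
F = 29 * 3.162008

91.6982 mm


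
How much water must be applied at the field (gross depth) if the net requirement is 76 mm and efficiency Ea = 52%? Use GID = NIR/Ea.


Ea = 52% = 0.52
GID = NIR / Ea = 76 / 0.52 = 146.1538 mm

146.1538 mm


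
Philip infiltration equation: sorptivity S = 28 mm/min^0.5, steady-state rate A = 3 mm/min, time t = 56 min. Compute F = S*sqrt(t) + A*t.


F = S*sqrt(t) + A*t
F = 28*sqrt(56) + 3*56
F = 28*7.483315 + 168

377.5328 mm


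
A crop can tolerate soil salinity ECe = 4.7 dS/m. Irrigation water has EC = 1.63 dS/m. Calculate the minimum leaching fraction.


LR = ECiw / (5*ECe - ECiw)
LR = 1.63 / (5*4.7 - 1.63)
LR = 1.63 / 21.8700

0.0745


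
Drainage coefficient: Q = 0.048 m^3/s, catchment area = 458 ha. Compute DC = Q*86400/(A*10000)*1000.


DC = Q * 86400 / (A * 10000) * 1000
DC = 0.048 * 86400 / (458 * 10000) * 1000
DC = 4147200.0000 / 4580000

0.9055 mm/day


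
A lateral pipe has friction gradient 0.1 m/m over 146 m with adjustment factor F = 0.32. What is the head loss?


hf = J * L * F = 0.1 * 146 * 0.32 = 4.6720 m

4.6720 m


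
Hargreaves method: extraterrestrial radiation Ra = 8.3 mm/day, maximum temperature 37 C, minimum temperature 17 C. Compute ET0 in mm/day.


Tmean = (Tmax + Tmin)/2 = (37 + 17)/2 = 27.0
ET0 = 0.0023 * 8.3 * (27.0 + 17.8) * sqrt(37 - 17)
ET0 = 0.0023 * 8.3 * 44.8 * 4.472136

3.8247 mm/day


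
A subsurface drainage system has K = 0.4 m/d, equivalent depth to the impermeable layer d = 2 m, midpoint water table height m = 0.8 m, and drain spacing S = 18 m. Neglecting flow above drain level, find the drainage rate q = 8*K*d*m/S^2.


q = 8*K*d*m/S^2
q = 8*0.4*2*0.8/18^2
q = 5.1200 / 324

0.0158 m/d


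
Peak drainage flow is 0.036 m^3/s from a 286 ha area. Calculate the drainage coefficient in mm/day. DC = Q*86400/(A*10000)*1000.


DC = Q * 86400 / (A * 10000) * 1000
DC = 0.036 * 86400 / (286 * 10000) * 1000
DC = 3110400.0000 / 2860000

1.0876 mm/day


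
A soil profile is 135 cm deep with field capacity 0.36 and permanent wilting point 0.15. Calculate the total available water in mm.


AWC = (FC - PWP) * d * 10
AWC = (0.36 - 0.15) * 135 * 10
AWC = 0.2100 * 135 * 10

283.5000 mm


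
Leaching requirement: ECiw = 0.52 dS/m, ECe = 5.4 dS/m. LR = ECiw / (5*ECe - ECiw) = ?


LR = ECiw / (5*ECe - ECiw)
LR = 0.52 / (5*5.4 - 0.52)
LR = 0.52 / 26.4800

0.0196


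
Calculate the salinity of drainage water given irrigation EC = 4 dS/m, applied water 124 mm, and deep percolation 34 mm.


EC_dw = EC_iw * D_iw / D_dw
EC_dw = 4 * 124 / 34
EC_dw = 496 / 34

14.5882 dS/m


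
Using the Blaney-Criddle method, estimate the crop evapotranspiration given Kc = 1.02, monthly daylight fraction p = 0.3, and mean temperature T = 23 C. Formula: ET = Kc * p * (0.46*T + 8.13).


ET = Kc * p * (0.46*T + 8.13)
ET = 1.02 * 0.3 * (0.46*23 + 8.13)
ET = 1.02 * 0.3 * 18.7100

5.7253 mm/day


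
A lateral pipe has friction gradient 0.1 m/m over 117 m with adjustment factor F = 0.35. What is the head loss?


hf = J * L * F = 0.1 * 117 * 0.35 = 4.0950 m

4.0950 m


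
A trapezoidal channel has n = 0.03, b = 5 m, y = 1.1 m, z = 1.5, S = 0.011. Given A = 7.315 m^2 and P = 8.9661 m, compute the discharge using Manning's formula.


R = A/P = 7.315/8.9661 = 0.815851
Q = (1/0.03) * 7.315 * 0.815851^(2/3) * 0.011^0.5

22.3287 m^3/s


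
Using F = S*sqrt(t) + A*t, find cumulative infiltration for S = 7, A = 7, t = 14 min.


F = S*sqrt(t) + A*t
F = 7*sqrt(14) + 7*14
F = 7*3.741657 + 98

124.1916 mm


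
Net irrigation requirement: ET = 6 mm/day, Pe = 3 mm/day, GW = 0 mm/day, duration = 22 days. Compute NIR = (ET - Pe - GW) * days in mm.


Daily deficit = ET - Pe - GW = 6 - 3 - 0 = 3 mm/day
NIR = 3 * 22 = 66 mm

66.0000 mm


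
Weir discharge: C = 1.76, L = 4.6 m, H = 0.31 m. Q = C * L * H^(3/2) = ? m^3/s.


Q = C * L * H^(3/2) = 1.76 * 4.6 * 0.31^1.5 = 1.76 * 4.6 * 0.172601

1.3974 m^3/s


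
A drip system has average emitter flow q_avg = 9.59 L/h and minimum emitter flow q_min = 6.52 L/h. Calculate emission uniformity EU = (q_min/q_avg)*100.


EU = (q_min/q_avg)*100 = (6.52/9.59)*100 = 67.9875%

67.9875 %


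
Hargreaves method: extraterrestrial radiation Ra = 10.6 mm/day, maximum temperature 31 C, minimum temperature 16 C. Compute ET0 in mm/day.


Tmean = (Tmax + Tmin)/2 = (31 + 16)/2 = 23.5
ET0 = 0.0023 * 10.6 * (23.5 + 17.8) * sqrt(31 - 16)
ET0 = 0.0023 * 10.6 * 41.3 * 3.872983

3.8997 mm/day


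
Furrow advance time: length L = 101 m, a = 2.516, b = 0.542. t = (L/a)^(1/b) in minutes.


t = (L/a)^(1/b)
t = (101/2.516)^(1/0.542)
t = 40.143084^(1/0.542)

909.2669 min


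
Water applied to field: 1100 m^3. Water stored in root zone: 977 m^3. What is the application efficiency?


Ea = V_root / V_field * 100 = 977 / 1100 * 100 = 88.8182%

88.8182 %


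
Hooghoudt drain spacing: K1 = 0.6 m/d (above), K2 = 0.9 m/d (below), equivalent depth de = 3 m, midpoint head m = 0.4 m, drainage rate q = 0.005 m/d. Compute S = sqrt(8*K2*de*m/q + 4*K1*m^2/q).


S^2 = 8*K2*de*m/q + 4*K1*m^2/q
S^2 = 8*0.9*3*0.4/0.005 + 4*0.6*0.4^2/0.005
S = sqrt(1804.8000)

42.4829 m


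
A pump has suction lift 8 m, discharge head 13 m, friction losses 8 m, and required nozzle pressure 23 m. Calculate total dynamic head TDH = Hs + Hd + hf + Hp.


TDH = Hs + Hd + hf + Hp = 8 + 13 + 8 + 23 = 52

52 m


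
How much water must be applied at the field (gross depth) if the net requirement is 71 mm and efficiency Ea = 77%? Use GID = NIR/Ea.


Ea = 77% = 0.77
GID = NIR / Ea = 71 / 0.77 = 92.2078 mm

92.2078 mm


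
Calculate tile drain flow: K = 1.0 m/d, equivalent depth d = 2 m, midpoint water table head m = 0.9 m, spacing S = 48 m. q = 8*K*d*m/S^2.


q = 8*K*d*m/S^2
q = 8*1.0*2*0.9/48^2
q = 14.4000 / 2304

0.0063 m/d


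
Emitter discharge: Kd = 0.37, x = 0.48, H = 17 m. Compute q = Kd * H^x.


q = Kd * H^x = 0.37 * 17^0.48 = 0.37 * 3.895969

1.4415 L/h


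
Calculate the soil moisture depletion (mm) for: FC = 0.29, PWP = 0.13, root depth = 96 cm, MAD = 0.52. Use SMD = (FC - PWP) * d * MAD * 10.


SMD = (FC - PWP) * d * MAD * 10
SMD = (0.29 - 0.13) * 96 * 0.52 * 10
SMD = 0.1600 * 96 * 0.52 * 10

79.8720 mm


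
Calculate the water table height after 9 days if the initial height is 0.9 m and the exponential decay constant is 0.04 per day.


m = m0 * exp(-k*t)
m = 0.9 * exp(-0.04 * 9)
m = 0.9 * exp(-0.3600)

0.6279 m


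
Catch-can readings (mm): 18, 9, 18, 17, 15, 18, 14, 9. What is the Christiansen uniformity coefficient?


mean = 14.750000 mm
MAD = 3.062500 mm
CU = (1 - 3.062500/14.750000)*100

79.2373 %


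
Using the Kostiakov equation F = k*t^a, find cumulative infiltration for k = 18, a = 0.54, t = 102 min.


F = k * t^a = 18 * 102^0.54
F = 18 * 12.151897

218.7341 mm


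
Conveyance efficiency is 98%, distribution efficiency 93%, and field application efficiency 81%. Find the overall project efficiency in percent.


Ec = 0.98, Eb = 0.93, Ea = 0.81
E = 0.98 * 0.93 * 0.81 * 100 = 73.8234%

73.8234 %


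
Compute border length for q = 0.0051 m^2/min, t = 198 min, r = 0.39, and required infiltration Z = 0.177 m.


L = q*t/((1+r)*Z)
L = 0.0051*198/((1+0.39)*0.177)
L = 1.0098/0.24603

4.1044 m


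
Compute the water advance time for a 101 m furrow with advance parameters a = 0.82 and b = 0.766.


t = (L/a)^(1/b)
t = (101/0.82)^(1/0.766)
t = 123.170732^(1/0.766)

535.9473 min


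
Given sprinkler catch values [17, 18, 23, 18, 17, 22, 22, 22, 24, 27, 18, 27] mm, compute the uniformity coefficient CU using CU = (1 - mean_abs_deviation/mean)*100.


mean = 21.250000 mm
MAD = 3.041667 mm
CU = (1 - 3.041667/21.250000)*100

85.6863 %


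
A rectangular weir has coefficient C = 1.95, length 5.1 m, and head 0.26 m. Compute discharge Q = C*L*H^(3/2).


Q = C * L * H^(3/2) = 1.95 * 5.1 * 0.26^1.5 = 1.95 * 5.1 * 0.132575

1.3185 m^3/s


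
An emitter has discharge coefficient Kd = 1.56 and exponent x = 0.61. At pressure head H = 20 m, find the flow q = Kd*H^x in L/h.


q = Kd * H^x = 1.56 * 20^0.61 = 1.56 * 6.217679

9.6996 L/h


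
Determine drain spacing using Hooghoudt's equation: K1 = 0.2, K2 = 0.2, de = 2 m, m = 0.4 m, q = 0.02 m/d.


S^2 = 8*K2*de*m/q + 4*K1*m^2/q
S^2 = 8*0.2*2*0.4/0.02 + 4*0.2*0.4^2/0.02
S = sqrt(70.4000)

8.3905 m


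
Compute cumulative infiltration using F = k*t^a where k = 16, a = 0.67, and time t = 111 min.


F = k * t^a = 16 * 111^0.67
F = 16 * 23.462074

375.3932 mm


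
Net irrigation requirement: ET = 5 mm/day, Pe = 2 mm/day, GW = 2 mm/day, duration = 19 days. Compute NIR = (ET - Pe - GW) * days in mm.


Daily deficit = ET - Pe - GW = 5 - 2 - 2 = 1 mm/day
NIR = 1 * 19 = 19 mm

19.0000 mm


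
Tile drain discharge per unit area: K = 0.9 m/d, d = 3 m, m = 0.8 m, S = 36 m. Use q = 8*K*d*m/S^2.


q = 8*K*d*m/S^2
q = 8*0.9*3*0.8/36^2
q = 17.2800 / 1296

0.0133 m/d


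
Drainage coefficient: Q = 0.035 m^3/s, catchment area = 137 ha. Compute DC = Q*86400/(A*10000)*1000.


DC = Q * 86400 / (A * 10000) * 1000
DC = 0.035 * 86400 / (137 * 10000) * 1000
DC = 3024000.0000 / 1370000

2.2073 mm/day


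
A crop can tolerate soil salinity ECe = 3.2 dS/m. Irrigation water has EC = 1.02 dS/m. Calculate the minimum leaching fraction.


LR = ECiw / (5*ECe - ECiw)
LR = 1.02 / (5*3.2 - 1.02)
LR = 1.02 / 14.9800

0.0681


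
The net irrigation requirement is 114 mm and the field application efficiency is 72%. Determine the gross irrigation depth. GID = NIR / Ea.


Ea = 72% = 0.72
GID = NIR / Ea = 114 / 0.72 = 158.3333 mm

158.3333 mm
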